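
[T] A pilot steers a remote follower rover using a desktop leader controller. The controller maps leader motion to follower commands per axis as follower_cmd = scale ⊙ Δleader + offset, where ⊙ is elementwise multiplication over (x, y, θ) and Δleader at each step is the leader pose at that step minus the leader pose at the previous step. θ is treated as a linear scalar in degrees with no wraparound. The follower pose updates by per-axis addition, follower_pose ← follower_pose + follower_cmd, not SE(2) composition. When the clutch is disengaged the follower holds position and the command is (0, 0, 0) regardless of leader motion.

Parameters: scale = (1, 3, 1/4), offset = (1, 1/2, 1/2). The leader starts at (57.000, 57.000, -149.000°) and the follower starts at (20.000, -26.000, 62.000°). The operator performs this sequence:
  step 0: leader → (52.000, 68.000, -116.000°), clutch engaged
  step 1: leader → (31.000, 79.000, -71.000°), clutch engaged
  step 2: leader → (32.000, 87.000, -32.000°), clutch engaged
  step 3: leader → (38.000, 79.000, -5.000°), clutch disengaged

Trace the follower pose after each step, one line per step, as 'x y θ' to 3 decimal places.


step 0: Δleader=(-5.000, 11.000, 33.000°), engaged; cmd=(-4.000, 33.500, 8.750°) → follower=(16.000, 7.500, 70.750°)
step 1: Δleader=(-21.000, 11.000, 45.000°), engaged; cmd=(-20.000, 33.500, 11.750°) → follower=(-4.000, 41.000, 82.500°)
step 2: Δleader=(1.000, 8.000, 39.000°), engaged; cmd=(2.000, 24.500, 10.250°) → follower=(-2.000, 65.500, 92.750°)
step 3: Δleader=(6.000, -8.000, 27.000°), disengaged; cmd=(0,0,0) → follower holds at (-2.000, 65.500, 92.750°)

16.000 7.500 70.750
-4.000 41.000 82.500
-2.000 65.500 92.750
-2.000 65.500 92.750


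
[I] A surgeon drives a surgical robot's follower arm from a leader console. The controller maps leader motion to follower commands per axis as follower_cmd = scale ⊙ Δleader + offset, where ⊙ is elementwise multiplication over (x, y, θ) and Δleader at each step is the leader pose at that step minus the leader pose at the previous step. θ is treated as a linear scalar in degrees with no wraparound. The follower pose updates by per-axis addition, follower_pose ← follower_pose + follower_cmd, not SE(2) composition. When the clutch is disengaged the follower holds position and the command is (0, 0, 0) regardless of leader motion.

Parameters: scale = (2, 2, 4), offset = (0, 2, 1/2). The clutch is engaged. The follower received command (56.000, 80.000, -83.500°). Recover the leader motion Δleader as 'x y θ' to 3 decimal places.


28.000 39.000 -21.000

axis x: (56.000 − 0) / (2) = 28.000
axis y: (80.000 − 2) / (2) = 39.000
axis θ: (-83.500 − 1/2) / (4) = -21.000


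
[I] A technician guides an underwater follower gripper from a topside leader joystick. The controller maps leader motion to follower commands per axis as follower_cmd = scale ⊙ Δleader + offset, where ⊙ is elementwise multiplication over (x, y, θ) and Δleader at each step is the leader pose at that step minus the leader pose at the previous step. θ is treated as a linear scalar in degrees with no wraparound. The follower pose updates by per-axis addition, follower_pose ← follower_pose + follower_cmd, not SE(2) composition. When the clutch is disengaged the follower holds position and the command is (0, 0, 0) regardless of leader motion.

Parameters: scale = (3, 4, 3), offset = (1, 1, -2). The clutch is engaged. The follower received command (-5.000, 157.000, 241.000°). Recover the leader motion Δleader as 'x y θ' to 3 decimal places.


axis x: (-5.000 − 1) / (3) = -2.000
axis y: (157.000 − 1) / (4) = 39.000
axis θ: (241.000 − -2) / (3) = 81.000

-2.000 39.000 81.000


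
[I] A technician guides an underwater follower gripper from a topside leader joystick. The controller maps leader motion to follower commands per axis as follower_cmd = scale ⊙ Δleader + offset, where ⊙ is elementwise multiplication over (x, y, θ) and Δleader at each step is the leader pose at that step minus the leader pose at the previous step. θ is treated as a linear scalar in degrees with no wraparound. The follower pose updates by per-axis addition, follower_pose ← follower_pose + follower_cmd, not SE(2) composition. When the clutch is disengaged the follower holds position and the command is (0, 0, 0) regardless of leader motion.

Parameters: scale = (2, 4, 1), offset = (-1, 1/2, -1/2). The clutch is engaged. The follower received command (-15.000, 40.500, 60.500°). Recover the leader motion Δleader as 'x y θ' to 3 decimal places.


axis x: (-15.000 − -1) / (2) = -7.000
axis y: (40.500 − 1/2) / (4) = 10.000
axis θ: (60.500 − -1/2) / (1) = 61.000

-7.000 10.000 61.000


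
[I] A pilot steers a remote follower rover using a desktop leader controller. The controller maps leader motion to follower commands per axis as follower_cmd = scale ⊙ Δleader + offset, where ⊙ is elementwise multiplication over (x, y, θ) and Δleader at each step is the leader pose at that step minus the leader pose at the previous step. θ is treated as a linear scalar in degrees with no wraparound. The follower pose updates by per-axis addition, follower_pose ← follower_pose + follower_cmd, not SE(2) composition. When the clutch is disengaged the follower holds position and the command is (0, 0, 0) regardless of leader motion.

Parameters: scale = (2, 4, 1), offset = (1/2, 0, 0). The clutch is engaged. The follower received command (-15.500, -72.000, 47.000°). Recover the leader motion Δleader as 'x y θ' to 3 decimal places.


axis x: (-15.500 − 1/2) / (2) = -8.000
axis y: (-72.000 − 0) / (4) = -18.000
axis θ: (47.000 − 0) / (1) = 47.000

-8.000 -18.000 47.000


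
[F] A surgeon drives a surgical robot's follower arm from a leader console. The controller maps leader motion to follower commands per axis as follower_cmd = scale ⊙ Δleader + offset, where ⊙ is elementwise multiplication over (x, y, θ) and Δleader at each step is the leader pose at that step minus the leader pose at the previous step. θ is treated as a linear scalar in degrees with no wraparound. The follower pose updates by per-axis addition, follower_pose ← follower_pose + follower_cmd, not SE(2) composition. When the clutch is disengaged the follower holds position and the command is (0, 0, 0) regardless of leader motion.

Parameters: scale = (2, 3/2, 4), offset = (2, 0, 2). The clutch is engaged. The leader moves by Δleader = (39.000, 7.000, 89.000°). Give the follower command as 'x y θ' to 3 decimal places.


axis x: 2·39.000 + 2 = 80.000
axis y: 3/2·7.000 + 0 = 10.500
axis θ: 4·89.000 + 2 = 358.000

80.000 10.500 358.000


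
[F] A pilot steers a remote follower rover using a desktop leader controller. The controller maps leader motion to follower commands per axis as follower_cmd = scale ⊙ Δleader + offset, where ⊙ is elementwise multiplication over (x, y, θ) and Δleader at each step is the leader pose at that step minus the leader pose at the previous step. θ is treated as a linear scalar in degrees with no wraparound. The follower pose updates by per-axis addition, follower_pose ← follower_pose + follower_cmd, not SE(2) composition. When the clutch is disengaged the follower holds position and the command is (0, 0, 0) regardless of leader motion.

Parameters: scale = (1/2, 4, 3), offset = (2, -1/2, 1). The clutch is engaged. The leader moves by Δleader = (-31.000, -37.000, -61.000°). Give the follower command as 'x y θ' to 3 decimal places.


axis x: 1/2·-31.000 + 2 = -13.500
axis y: 4·-37.000 + -1/2 = -148.500
axis θ: 3·-61.000 + 1 = -182.000

-13.500 -148.500 -182.000


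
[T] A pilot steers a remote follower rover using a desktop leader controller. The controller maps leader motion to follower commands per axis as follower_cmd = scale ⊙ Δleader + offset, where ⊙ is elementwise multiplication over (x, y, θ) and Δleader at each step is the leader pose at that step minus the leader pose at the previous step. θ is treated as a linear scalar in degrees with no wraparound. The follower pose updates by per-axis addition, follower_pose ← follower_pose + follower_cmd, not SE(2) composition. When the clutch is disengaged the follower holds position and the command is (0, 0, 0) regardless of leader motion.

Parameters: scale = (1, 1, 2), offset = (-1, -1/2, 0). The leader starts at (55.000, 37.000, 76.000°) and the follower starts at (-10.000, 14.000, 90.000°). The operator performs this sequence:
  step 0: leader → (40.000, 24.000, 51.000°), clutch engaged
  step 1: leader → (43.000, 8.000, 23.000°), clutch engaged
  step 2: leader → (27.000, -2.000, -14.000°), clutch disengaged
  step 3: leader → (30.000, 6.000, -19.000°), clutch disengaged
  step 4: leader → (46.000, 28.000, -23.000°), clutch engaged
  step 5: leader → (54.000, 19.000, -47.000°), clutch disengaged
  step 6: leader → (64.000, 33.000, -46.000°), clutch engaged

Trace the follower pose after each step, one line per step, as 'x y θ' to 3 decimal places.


step 0: Δleader=(-15.000, -13.000, -25.000°), engaged; cmd=(-16.000, -13.500, -50.000°) → follower=(-26.000, 0.500, 40.000°)
step 1: Δleader=(3.000, -16.000, -28.000°), engaged; cmd=(2.000, -16.500, -56.000°) → follower=(-24.000, -16.000, -16.000°)
step 2: Δleader=(-16.000, -10.000, -37.000°), disengaged; cmd=(0,0,0) → follower holds at (-24.000, -16.000, -16.000°)
step 3: Δleader=(3.000, 8.000, -5.000°), disengaged; cmd=(0,0,0) → follower holds at (-24.000, -16.000, -16.000°)
step 4: Δleader=(16.000, 22.000, -4.000°), engaged; cmd=(15.000, 21.500, -8.000°) → follower=(-9.000, 5.500, -24.000°)
step 5: Δleader=(8.000, -9.000, -24.000°), disengaged; cmd=(0,0,0) → follower holds at (-9.000, 5.500, -24.000°)
step 6: Δleader=(10.000, 14.000, 1.000°), engaged; cmd=(9.000, 13.500, 2.000°) → follower=(0.000, 19.000, -22.000°)

-26.000 0.500 40.000
-24.000 -16.000 -16.000
-24.000 -16.000 -16.000
-24.000 -16.000 -16.000
-9.000 5.500 -24.000
-9.000 5.500 -24.000
0.000 19.000 -22.000


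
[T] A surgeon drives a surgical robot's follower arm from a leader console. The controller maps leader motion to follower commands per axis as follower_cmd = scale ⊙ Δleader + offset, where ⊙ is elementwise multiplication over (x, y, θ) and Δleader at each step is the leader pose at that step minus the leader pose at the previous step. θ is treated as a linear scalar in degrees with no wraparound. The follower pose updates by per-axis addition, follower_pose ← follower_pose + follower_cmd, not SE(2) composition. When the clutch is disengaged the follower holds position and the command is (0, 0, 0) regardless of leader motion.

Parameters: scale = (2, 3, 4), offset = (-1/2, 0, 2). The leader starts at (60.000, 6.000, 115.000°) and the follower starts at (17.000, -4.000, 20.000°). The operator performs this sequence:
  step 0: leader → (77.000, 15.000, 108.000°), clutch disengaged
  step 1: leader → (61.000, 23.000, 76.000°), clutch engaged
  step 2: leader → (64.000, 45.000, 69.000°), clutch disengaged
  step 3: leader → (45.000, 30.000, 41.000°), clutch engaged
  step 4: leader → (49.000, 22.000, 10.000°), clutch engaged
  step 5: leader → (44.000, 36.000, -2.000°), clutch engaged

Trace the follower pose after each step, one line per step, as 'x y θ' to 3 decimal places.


step 0: Δleader=(17.000, 9.000, -7.000°), disengaged; cmd=(0,0,0) → follower holds at (17.000, -4.000, 20.000°)
step 1: Δleader=(-16.000, 8.000, -32.000°), engaged; cmd=(-32.500, 24.000, -126.000°) → follower=(-15.500, 20.000, -106.000°)
step 2: Δleader=(3.000, 22.000, -7.000°), disengaged; cmd=(0,0,0) → follower holds at (-15.500, 20.000, -106.000°)
step 3: Δleader=(-19.000, -15.000, -28.000°), engaged; cmd=(-38.500, -45.000, -110.000°) → follower=(-54.000, -25.000, -216.000°)
step 4: Δleader=(4.000, -8.000, -31.000°), engaged; cmd=(7.500, -24.000, -122.000°) → follower=(-46.500, -49.000, -338.000°)
step 5: Δleader=(-5.000, 14.000, -12.000°), engaged; cmd=(-10.500, 42.000, -46.000°) → follower=(-57.000, -7.000, -384.000°)

17.000 -4.000 20.000
-15.500 20.000 -106.000
-15.500 20.000 -106.000
-54.000 -25.000 -216.000
-46.500 -49.000 -338.000
-57.000 -7.000 -384.000


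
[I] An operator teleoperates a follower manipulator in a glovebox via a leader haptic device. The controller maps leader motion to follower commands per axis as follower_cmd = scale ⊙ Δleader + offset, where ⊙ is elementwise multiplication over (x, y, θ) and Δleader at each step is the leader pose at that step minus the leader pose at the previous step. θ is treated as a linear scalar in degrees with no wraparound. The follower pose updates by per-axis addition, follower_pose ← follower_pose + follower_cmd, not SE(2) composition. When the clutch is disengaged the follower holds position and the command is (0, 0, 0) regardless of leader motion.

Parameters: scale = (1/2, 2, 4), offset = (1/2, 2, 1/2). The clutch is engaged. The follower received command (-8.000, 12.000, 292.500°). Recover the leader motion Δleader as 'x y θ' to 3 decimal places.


axis x: (-8.000 − 1/2) / (1/2) = -17.000
axis y: (12.000 − 2) / (2) = 5.000
axis θ: (292.500 − 1/2) / (4) = 73.000

-17.000 5.000 73.000


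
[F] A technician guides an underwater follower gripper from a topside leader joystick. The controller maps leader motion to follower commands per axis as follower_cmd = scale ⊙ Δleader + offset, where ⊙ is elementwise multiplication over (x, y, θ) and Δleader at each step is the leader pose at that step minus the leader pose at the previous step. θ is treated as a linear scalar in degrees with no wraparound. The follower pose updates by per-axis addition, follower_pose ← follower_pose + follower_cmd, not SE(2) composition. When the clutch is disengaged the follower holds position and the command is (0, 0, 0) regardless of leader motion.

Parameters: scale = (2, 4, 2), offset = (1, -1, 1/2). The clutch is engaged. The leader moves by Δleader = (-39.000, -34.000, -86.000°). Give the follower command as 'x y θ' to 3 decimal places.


axis x: 2·-39.000 + 1 = -77.000
axis y: 4·-34.000 + -1 = -137.000
axis θ: 2·-86.000 + 1/2 = -171.500

-77.000 -137.000 -171.500


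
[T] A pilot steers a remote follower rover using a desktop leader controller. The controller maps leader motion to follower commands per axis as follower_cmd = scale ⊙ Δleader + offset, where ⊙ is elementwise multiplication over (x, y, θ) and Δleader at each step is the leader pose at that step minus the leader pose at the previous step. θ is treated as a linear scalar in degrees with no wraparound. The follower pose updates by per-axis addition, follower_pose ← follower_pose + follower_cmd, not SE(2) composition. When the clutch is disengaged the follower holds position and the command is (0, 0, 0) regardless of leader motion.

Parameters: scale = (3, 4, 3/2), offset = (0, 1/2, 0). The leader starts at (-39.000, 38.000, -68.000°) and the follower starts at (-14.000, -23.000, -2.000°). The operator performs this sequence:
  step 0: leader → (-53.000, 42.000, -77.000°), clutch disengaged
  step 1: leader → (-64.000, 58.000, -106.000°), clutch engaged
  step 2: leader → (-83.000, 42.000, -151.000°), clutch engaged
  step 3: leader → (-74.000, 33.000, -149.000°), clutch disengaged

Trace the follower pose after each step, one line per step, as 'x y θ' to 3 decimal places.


-14.000 -23.000 -2.000
-47.000 41.500 -45.500
-104.000 -22.000 -113.000
-104.000 -22.000 -113.000

step 0: Δleader=(-14.000, 4.000, -9.000°), disengaged; cmd=(0,0,0) → follower holds at (-14.000, -23.000, -2.000°)
step 1: Δleader=(-11.000, 16.000, -29.000°), engaged; cmd=(-33.000, 64.500, -43.500°) → follower=(-47.000, 41.500, -45.500°)
step 2: Δleader=(-19.000, -16.000, -45.000°), engaged; cmd=(-57.000, -63.500, -67.500°) → follower=(-104.000, -22.000, -113.000°)
step 3: Δleader=(9.000, -9.000, 2.000°), disengaged; cmd=(0,0,0) → follower holds at (-104.000, -22.000, -113.000°)


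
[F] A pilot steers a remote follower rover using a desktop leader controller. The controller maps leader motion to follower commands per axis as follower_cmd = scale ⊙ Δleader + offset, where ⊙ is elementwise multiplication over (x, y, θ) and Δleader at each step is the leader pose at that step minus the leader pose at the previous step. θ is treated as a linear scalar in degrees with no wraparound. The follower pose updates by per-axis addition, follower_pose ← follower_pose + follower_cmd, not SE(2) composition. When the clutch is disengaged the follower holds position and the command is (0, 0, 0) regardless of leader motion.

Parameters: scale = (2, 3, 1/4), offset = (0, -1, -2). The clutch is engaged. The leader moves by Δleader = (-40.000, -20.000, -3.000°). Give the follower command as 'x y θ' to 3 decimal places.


axis x: 2·-40.000 + 0 = -80.000
axis y: 3·-20.000 + -1 = -61.000
axis θ: 1/4·-3.000 + -2 = -2.750

-80.000 -61.000 -2.750


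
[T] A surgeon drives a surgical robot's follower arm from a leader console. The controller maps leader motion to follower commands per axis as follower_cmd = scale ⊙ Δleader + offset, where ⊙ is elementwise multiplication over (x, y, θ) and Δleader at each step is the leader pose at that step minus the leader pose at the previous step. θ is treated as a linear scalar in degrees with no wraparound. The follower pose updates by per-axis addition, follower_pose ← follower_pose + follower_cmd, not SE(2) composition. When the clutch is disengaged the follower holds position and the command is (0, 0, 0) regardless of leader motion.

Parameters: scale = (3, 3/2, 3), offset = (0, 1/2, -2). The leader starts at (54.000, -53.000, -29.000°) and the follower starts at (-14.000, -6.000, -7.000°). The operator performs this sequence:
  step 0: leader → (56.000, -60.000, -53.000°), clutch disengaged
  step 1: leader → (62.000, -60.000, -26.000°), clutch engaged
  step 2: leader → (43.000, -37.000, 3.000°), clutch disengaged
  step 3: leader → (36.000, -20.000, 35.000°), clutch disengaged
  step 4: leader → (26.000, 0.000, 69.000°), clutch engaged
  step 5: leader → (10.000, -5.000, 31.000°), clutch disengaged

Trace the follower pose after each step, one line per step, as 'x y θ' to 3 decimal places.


-14.000 -6.000 -7.000
4.000 -5.500 72.000
4.000 -5.500 72.000
4.000 -5.500 72.000
-26.000 25.000 172.000
-26.000 25.000 172.000

step 0: Δleader=(2.000, -7.000, -24.000°), disengaged; cmd=(0,0,0) → follower holds at (-14.000, -6.000, -7.000°)
step 1: Δleader=(6.000, 0.000, 27.000°), engaged; cmd=(18.000, 0.500, 79.000°) → follower=(4.000, -5.500, 72.000°)
step 2: Δleader=(-19.000, 23.000, 29.000°), disengaged; cmd=(0,0,0) → follower holds at (4.000, -5.500, 72.000°)
step 3: Δleader=(-7.000, 17.000, 32.000°), disengaged; cmd=(0,0,0) → follower holds at (4.000, -5.500, 72.000°)
step 4: Δleader=(-10.000, 20.000, 34.000°), engaged; cmd=(-30.000, 30.500, 100.000°) → follower=(-26.000, 25.000, 172.000°)
step 5: Δleader=(-16.000, -5.000, -38.000°), disengaged; cmd=(0,0,0) → follower holds at (-26.000, 25.000, 172.000°)


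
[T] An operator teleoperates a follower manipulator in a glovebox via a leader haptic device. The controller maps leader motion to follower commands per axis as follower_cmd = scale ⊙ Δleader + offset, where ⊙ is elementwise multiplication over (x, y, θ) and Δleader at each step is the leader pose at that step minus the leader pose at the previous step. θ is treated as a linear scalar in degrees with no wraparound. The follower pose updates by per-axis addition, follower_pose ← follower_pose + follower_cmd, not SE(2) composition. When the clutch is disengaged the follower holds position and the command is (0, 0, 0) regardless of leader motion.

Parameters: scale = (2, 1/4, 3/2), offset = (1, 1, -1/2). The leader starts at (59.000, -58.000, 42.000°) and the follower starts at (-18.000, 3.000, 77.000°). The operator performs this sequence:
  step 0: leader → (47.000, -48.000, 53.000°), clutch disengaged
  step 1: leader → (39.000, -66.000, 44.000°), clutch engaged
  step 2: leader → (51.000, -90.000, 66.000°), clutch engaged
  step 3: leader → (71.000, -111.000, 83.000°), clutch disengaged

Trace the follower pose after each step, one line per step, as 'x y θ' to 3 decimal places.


step 0: Δleader=(-12.000, 10.000, 11.000°), disengaged; cmd=(0,0,0) → follower holds at (-18.000, 3.000, 77.000°)
step 1: Δleader=(-8.000, -18.000, -9.000°), engaged; cmd=(-15.000, -3.500, -14.000°) → follower=(-33.000, -0.500, 63.000°)
step 2: Δleader=(12.000, -24.000, 22.000°), engaged; cmd=(25.000, -5.000, 32.500°) → follower=(-8.000, -5.500, 95.500°)
step 3: Δleader=(20.000, -21.000, 17.000°), disengaged; cmd=(0,0,0) → follower holds at (-8.000, -5.500, 95.500°)

-18.000 3.000 77.000
-33.000 -0.500 63.000
-8.000 -5.500 95.500
-8.000 -5.500 95.500


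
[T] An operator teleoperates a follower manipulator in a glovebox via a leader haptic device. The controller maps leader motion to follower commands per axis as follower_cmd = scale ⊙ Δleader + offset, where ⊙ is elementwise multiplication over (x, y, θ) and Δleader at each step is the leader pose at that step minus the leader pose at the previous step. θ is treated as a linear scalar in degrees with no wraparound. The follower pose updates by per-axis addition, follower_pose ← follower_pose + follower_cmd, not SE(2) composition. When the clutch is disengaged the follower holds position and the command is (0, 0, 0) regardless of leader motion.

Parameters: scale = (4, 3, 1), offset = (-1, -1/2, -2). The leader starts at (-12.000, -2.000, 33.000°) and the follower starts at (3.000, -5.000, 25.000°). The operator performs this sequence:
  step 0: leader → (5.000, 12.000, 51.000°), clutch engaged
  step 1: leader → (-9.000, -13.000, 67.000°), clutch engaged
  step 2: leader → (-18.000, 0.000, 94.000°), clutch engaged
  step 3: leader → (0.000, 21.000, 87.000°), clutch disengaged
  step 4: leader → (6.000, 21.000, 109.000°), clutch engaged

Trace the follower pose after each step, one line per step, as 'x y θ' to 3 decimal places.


70.000 36.500 41.000
13.000 -39.000 55.000
-24.000 -0.500 80.000
-24.000 -0.500 80.000
-1.000 -1.000 100.000

step 0: Δleader=(17.000, 14.000, 18.000°), engaged; cmd=(67.000, 41.500, 16.000°) → follower=(70.000, 36.500, 41.000°)
step 1: Δleader=(-14.000, -25.000, 16.000°), engaged; cmd=(-57.000, -75.500, 14.000°) → follower=(13.000, -39.000, 55.000°)
step 2: Δleader=(-9.000, 13.000, 27.000°), engaged; cmd=(-37.000, 38.500, 25.000°) → follower=(-24.000, -0.500, 80.000°)
step 3: Δleader=(18.000, 21.000, -7.000°), disengaged; cmd=(0,0,0) → follower holds at (-24.000, -0.500, 80.000°)
step 4: Δleader=(6.000, 0.000, 22.000°), engaged; cmd=(23.000, -0.500, 20.000°) → follower=(-1.000, -1.000, 100.000°)


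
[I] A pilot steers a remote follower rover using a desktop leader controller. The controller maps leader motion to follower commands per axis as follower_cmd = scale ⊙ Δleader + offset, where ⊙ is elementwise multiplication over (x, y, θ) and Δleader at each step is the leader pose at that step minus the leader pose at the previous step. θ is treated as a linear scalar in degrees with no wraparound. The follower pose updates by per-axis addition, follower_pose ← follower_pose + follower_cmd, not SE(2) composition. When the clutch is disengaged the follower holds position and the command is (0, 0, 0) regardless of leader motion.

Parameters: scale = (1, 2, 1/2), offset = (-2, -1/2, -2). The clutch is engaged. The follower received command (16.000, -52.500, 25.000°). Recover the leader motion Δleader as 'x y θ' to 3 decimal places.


axis x: (16.000 − -2) / (1) = 18.000
axis y: (-52.500 − -1/2) / (2) = -26.000
axis θ: (25.000 − -2) / (1/2) = 54.000

18.000 -26.000 54.000


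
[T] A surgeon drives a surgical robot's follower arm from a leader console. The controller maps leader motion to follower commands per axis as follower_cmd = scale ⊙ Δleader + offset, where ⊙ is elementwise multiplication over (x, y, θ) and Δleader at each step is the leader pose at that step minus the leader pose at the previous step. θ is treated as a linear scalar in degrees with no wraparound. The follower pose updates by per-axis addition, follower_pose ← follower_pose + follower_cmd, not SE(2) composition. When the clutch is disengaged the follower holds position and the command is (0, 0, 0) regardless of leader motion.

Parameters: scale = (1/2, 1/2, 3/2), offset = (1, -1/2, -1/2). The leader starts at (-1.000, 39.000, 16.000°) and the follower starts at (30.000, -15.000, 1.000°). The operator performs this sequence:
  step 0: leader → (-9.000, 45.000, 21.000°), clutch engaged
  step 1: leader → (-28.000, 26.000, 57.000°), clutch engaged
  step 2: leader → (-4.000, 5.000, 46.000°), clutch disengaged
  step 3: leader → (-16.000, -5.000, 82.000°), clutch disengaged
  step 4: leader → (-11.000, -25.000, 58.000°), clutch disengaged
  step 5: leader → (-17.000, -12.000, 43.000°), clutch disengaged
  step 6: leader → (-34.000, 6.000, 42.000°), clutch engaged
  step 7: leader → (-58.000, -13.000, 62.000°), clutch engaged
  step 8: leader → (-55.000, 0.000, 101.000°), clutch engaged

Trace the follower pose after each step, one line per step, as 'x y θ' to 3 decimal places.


step 0: Δleader=(-8.000, 6.000, 5.000°), engaged; cmd=(-3.000, 2.500, 7.000°) → follower=(27.000, -12.500, 8.000°)
step 1: Δleader=(-19.000, -19.000, 36.000°), engaged; cmd=(-8.500, -10.000, 53.500°) → follower=(18.500, -22.500, 61.500°)
step 2: Δleader=(24.000, -21.000, -11.000°), disengaged; cmd=(0,0,0) → follower holds at (18.500, -22.500, 61.500°)
step 3: Δleader=(-12.000, -10.000, 36.000°), disengaged; cmd=(0,0,0) → follower holds at (18.500, -22.500, 61.500°)
step 4: Δleader=(5.000, -20.000, -24.000°), disengaged; cmd=(0,0,0) → follower holds at (18.500, -22.500, 61.500°)
step 5: Δleader=(-6.000, 13.000, -15.000°), disengaged; cmd=(0,0,0) → follower holds at (18.500, -22.500, 61.500°)
step 6: Δleader=(-17.000, 18.000, -1.000°), engaged; cmd=(-7.500, 8.500, -2.000°) → follower=(11.000, -14.000, 59.500°)
step 7: Δleader=(-24.000, -19.000, 20.000°), engaged; cmd=(-11.000, -10.000, 29.500°) → follower=(0.000, -24.000, 89.000°)
step 8: Δleader=(3.000, 13.000, 39.000°), engaged; cmd=(2.500, 6.000, 58.000°) → follower=(2.500, -18.000, 147.000°)

27.000 -12.500 8.000
18.500 -22.500 61.500
18.500 -22.500 61.500
18.500 -22.500 61.500
18.500 -22.500 61.500
18.500 -22.500 61.500
11.000 -14.000 59.500
0.000 -24.000 89.000
2.500 -18.000 147.000


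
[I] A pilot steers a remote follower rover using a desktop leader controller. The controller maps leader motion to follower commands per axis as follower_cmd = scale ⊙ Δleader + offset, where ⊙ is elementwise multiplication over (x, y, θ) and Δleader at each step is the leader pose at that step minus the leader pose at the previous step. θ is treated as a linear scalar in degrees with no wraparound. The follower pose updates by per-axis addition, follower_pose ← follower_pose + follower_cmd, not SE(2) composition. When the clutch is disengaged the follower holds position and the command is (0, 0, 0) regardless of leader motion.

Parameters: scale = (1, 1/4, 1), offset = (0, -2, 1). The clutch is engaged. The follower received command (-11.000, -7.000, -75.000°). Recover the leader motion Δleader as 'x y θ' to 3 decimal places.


-11.000 -20.000 -76.000

axis x: (-11.000 − 0) / (1) = -11.000
axis y: (-7.000 − -2) / (1/4) = -20.000
axis θ: (-75.000 − 1) / (1) = -76.000


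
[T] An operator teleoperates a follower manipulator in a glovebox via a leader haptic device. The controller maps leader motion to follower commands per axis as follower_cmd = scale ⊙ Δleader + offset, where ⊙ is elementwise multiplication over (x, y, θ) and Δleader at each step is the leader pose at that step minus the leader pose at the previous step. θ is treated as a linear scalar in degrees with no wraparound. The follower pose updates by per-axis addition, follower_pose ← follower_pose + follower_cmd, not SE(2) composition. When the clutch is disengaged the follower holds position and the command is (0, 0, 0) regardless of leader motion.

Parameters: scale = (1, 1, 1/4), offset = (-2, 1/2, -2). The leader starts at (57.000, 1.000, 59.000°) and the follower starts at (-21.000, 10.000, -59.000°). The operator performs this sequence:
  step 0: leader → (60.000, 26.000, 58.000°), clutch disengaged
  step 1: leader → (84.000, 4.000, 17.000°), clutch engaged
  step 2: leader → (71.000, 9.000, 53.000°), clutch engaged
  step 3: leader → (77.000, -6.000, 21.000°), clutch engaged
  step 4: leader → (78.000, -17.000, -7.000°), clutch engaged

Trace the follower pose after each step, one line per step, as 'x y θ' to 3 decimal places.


-21.000 10.000 -59.000
1.000 -11.500 -71.250
-14.000 -6.000 -64.250
-10.000 -20.500 -74.250
-11.000 -31.000 -83.250

step 0: Δleader=(3.000, 25.000, -1.000°), disengaged; cmd=(0,0,0) → follower holds at (-21.000, 10.000, -59.000°)
step 1: Δleader=(24.000, -22.000, -41.000°), engaged; cmd=(22.000, -21.500, -12.250°) → follower=(1.000, -11.500, -71.250°)
step 2: Δleader=(-13.000, 5.000, 36.000°), engaged; cmd=(-15.000, 5.500, 7.000°) → follower=(-14.000, -6.000, -64.250°)
step 3: Δleader=(6.000, -15.000, -32.000°), engaged; cmd=(4.000, -14.500, -10.000°) → follower=(-10.000, -20.500, -74.250°)
step 4: Δleader=(1.000, -11.000, -28.000°), engaged; cmd=(-1.000, -10.500, -9.000°) → follower=(-11.000, -31.000, -83.250°)


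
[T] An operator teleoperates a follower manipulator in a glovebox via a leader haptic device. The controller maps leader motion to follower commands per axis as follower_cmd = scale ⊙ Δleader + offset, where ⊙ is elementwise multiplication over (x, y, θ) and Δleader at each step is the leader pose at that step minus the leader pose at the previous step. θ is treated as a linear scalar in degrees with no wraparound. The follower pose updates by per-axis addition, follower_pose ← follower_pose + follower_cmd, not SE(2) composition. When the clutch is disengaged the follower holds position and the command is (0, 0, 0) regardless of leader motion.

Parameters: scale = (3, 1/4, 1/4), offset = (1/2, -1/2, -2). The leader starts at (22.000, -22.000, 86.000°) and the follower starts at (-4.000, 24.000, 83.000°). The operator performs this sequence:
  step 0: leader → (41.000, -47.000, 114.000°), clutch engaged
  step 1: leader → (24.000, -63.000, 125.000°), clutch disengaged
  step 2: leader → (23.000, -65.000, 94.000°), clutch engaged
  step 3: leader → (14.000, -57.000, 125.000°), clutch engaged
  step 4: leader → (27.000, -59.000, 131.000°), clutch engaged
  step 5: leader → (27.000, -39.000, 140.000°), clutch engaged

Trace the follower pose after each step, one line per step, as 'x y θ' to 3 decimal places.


step 0: Δleader=(19.000, -25.000, 28.000°), engaged; cmd=(57.500, -6.750, 5.000°) → follower=(53.500, 17.250, 88.000°)
step 1: Δleader=(-17.000, -16.000, 11.000°), disengaged; cmd=(0,0,0) → follower holds at (53.500, 17.250, 88.000°)
step 2: Δleader=(-1.000, -2.000, -31.000°), engaged; cmd=(-2.500, -1.000, -9.750°) → follower=(51.000, 16.250, 78.250°)
step 3: Δleader=(-9.000, 8.000, 31.000°), engaged; cmd=(-26.500, 1.500, 5.750°) → follower=(24.500, 17.750, 84.000°)
step 4: Δleader=(13.000, -2.000, 6.000°), engaged; cmd=(39.500, -1.000, -0.500°) → follower=(64.000, 16.750, 83.500°)
step 5: Δleader=(0.000, 20.000, 9.000°), engaged; cmd=(0.500, 4.500, 0.250°) → follower=(64.500, 21.250, 83.750°)

53.500 17.250 88.000
53.500 17.250 88.000
51.000 16.250 78.250
24.500 17.750 84.000
64.000 16.750 83.500
64.500 21.250 83.750


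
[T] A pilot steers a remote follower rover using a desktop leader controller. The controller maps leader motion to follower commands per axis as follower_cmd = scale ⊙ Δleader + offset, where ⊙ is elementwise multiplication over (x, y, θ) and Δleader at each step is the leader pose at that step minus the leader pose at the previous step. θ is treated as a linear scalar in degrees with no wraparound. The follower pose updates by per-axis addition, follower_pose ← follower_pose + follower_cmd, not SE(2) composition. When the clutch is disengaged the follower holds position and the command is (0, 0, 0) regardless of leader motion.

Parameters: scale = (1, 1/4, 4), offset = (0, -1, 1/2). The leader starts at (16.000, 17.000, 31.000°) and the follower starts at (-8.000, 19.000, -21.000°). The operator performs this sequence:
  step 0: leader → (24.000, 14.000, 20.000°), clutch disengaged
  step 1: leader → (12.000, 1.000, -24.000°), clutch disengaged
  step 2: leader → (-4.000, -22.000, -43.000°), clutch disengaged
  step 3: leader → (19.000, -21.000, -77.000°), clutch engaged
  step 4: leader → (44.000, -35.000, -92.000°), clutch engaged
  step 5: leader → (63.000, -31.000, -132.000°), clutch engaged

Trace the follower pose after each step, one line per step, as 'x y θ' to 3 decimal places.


-8.000 19.000 -21.000
-8.000 19.000 -21.000
-8.000 19.000 -21.000
15.000 18.250 -156.500
40.000 13.750 -216.000
59.000 13.750 -375.500

step 0: Δleader=(8.000, -3.000, -11.000°), disengaged; cmd=(0,0,0) → follower holds at (-8.000, 19.000, -21.000°)
step 1: Δleader=(-12.000, -13.000, -44.000°), disengaged; cmd=(0,0,0) → follower holds at (-8.000, 19.000, -21.000°)
step 2: Δleader=(-16.000, -23.000, -19.000°), disengaged; cmd=(0,0,0) → follower holds at (-8.000, 19.000, -21.000°)
step 3: Δleader=(23.000, 1.000, -34.000°), engaged; cmd=(23.000, -0.750, -135.500°) → follower=(15.000, 18.250, -156.500°)
step 4: Δleader=(25.000, -14.000, -15.000°), engaged; cmd=(25.000, -4.500, -59.500°) → follower=(40.000, 13.750, -216.000°)
step 5: Δleader=(19.000, 4.000, -40.000°), engaged; cmd=(19.000, 0.000, -159.500°) → follower=(59.000, 13.750, -375.500°)


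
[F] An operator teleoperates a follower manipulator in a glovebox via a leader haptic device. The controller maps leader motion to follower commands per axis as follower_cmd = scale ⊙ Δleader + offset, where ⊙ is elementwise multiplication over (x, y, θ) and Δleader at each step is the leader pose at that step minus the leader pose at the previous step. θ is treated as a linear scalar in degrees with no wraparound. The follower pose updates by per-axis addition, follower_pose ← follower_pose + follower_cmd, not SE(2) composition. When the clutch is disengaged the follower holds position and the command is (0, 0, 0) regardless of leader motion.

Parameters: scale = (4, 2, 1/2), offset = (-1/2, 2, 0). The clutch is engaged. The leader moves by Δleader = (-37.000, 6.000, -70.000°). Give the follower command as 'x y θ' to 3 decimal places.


axis x: 4·-37.000 + -1/2 = -148.500
axis y: 2·6.000 + 2 = 14.000
axis θ: 1/2·-70.000 + 0 = -35.000

-148.500 14.000 -35.000


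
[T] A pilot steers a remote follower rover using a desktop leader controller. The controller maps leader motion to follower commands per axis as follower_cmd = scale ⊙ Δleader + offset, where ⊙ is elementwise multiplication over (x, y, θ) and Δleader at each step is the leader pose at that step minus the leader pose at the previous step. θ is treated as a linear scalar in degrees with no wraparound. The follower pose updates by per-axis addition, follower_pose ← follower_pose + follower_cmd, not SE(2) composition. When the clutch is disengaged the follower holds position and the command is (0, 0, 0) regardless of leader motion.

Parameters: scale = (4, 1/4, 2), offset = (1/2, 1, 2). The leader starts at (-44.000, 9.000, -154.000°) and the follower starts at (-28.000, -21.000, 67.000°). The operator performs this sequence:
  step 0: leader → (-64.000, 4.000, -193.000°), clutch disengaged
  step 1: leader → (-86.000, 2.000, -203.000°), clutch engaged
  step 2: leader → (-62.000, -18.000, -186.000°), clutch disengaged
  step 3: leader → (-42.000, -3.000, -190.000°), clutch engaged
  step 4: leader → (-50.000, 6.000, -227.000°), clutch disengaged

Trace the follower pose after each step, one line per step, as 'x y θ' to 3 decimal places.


-28.000 -21.000 67.000
-115.500 -20.500 49.000
-115.500 -20.500 49.000
-35.000 -15.750 43.000
-35.000 -15.750 43.000

step 0: Δleader=(-20.000, -5.000, -39.000°), disengaged; cmd=(0,0,0) → follower holds at (-28.000, -21.000, 67.000°)
step 1: Δleader=(-22.000, -2.000, -10.000°), engaged; cmd=(-87.500, 0.500, -18.000°) → follower=(-115.500, -20.500, 49.000°)
step 2: Δleader=(24.000, -20.000, 17.000°), disengaged; cmd=(0,0,0) → follower holds at (-115.500, -20.500, 49.000°)
step 3: Δleader=(20.000, 15.000, -4.000°), engaged; cmd=(80.500, 4.750, -6.000°) → follower=(-35.000, -15.750, 43.000°)
step 4: Δleader=(-8.000, 9.000, -37.000°), disengaged; cmd=(0,0,0) → follower holds at (-35.000, -15.750, 43.000°)


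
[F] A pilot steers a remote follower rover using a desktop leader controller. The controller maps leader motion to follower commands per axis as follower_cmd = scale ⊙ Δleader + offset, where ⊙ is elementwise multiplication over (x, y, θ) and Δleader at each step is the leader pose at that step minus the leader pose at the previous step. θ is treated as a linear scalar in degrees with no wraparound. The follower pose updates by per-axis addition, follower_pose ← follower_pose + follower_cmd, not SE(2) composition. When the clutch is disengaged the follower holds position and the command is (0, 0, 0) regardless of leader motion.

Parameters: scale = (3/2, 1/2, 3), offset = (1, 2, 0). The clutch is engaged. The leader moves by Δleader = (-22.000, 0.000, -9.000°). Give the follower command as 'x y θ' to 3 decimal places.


-32.000 2.000 -27.000

axis x: 3/2·-22.000 + 1 = -32.000
axis y: 1/2·0.000 + 2 = 2.000
axis θ: 3·-9.000 + 0 = -27.000


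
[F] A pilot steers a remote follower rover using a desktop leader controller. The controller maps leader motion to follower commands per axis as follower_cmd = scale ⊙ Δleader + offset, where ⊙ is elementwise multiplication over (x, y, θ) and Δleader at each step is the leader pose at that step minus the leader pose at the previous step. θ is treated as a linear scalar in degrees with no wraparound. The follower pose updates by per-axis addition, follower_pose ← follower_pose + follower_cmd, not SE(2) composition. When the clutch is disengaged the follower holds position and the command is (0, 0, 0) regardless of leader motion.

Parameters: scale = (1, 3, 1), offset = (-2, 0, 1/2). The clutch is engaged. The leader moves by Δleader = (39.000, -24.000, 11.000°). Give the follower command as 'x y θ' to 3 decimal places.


axis x: 1·39.000 + -2 = 37.000
axis y: 3·-24.000 + 0 = -72.000
axis θ: 1·11.000 + 1/2 = 11.500

37.000 -72.000 11.500


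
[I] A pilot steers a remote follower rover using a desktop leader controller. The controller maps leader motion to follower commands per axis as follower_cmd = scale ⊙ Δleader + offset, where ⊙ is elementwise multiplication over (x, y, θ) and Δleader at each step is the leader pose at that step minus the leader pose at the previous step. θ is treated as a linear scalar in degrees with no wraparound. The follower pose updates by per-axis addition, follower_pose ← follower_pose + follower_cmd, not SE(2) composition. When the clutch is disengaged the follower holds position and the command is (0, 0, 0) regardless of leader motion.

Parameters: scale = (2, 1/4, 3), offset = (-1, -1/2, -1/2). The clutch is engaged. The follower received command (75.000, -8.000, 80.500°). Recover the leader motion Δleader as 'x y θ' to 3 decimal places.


axis x: (75.000 − -1) / (2) = 38.000
axis y: (-8.000 − -1/2) / (1/4) = -30.000
axis θ: (80.500 − -1/2) / (3) = 27.000

38.000 -30.000 27.000
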